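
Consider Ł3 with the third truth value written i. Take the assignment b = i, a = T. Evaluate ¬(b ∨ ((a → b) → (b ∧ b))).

a → b = T → i = i  [min(1, 1−1+½)]
b ∧ b = i ∧ i = i
(a → b) → (b ∧ b) = i → i = T
b ∨ ((a → b) → (b ∧ b)) = i ∨ T = T
¬(b ∨ ((a → b) → (b ∧ b))) = ¬T = F

F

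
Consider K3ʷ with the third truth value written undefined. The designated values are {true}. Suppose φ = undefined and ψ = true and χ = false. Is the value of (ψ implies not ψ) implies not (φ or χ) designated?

No

not ψ = not true = false
ψ implies not ψ = true implies false = false
φ or χ = undefined or false = undefined
not (φ or χ) = not undefined = undefined
(ψ implies not ψ) implies not (φ or χ) = false implies undefined = undefined  [any arg is the third value ⇒ result is the third value]
undefined ∉ {true}.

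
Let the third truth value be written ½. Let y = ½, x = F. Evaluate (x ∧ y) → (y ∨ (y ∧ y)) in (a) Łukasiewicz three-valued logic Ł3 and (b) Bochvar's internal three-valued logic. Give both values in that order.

T; ½

In Łukasiewicz three-valued logic Ł3: x ∧ y = F ∧ ½ = F
y ∧ y = ½ ∧ ½ = ½
y ∨ (y ∧ y) = ½ ∨ ½ = ½
(x ∧ y) → (y ∨ (y ∧ y)) = F → ½ = T  [min(1, 1−0+½)]
In Bochvar's internal three-valued logic: x ∧ y = F ∧ ½ = ½
y ∧ y = ½ ∧ ½ = ½
y ∨ (y ∧ y) = ½ ∨ ½ = ½
(x ∧ y) → (y ∨ (y ∧ y)) = ½ → ½ = ½  [any arg is the third value ⇒ result is the third value]
They differ because Łukasiewicz three-valued logic Ł3 and Bochvar's internal three-valued logic treat ½ differently under the binary connectives.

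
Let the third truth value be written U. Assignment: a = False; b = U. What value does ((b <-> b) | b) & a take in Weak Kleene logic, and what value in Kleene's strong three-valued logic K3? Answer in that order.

In Weak Kleene logic: b <-> b = U <-> U = U
(b <-> b) | b = U | U = U
((b <-> b) | b) & a = U & False = U
In Kleene's strong three-valued logic K3: b <-> b = U <-> U = U
(b <-> b) | b = U | U = U
((b <-> b) | b) & a = U & False = False
They differ because Weak Kleene logic and Kleene's strong three-valued logic K3 treat U differently under the binary connectives.

U; False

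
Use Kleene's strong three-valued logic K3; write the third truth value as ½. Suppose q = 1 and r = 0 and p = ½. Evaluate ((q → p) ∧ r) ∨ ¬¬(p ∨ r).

q → p = 1 → ½ = ½
(q → p) ∧ r = ½ ∧ 0 = 0
p ∨ r = ½ ∨ 0 = ½
¬(p ∨ r) = ¬½ = ½
¬¬(p ∨ r) = ¬½ = ½
((q → p) ∧ r) ∨ ¬¬(p ∨ r) = 0 ∨ ½ = ½

½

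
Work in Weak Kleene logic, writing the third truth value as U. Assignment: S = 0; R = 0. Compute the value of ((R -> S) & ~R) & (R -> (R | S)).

1

R -> S = 0 -> 0 = 1
~R = ~0 = 1
(R -> S) & ~R = 1 & 1 = 1
R | S = 0 | 0 = 0
R -> (R | S) = 0 -> 0 = 1
((R -> S) & ~R) & (R -> (R | S)) = 1 & 1 = 1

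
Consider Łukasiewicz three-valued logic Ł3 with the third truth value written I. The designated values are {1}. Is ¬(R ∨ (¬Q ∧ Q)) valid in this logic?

No

Countermodel: R=1, Q=1 gives 0, which is not designated.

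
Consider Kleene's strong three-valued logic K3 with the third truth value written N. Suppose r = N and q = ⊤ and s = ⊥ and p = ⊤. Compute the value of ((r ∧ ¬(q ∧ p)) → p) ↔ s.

q ∧ p = ⊤ ∧ ⊤ = ⊤
¬(q ∧ p) = ¬⊤ = ⊥
r ∧ ¬(q ∧ p) = N ∧ ⊥ = ⊥
(r ∧ ¬(q ∧ p)) → p = ⊥ → ⊤ = ⊤
((r ∧ ¬(q ∧ p)) → p) ↔ s = ⊤ ↔ ⊥ = ⊥

⊥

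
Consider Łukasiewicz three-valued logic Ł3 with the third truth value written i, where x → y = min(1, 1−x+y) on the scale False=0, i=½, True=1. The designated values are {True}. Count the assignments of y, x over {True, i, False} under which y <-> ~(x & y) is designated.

Designated under: (y=True, x=False); (y=i, x=True); (y=i, x=i).

3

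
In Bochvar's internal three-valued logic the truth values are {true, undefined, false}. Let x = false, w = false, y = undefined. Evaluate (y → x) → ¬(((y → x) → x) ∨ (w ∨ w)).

undefined

y → x = undefined → false = undefined  [any arg is the third value ⇒ result is the third value]
y → x = undefined → false = undefined
(y → x) → x = undefined → false = undefined
w ∨ w = false ∨ false = false
((y → x) → x) ∨ (w ∨ w) = undefined ∨ false = undefined
¬(((y → x) → x) ∨ (w ∨ w)) = ¬undefined = undefined
(y → x) → ¬(((y → x) → x) ∨ (w ∨ w)) = undefined → undefined = undefined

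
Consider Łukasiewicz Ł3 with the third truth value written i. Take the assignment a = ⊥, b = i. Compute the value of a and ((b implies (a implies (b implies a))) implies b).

⊥

b implies a = i implies ⊥ = i  [min(1, 1−½+0)]
a implies (b implies a) = ⊥ implies i = ⊤
b implies (a implies (b implies a)) = i implies ⊤ = ⊤
(b implies (a implies (b implies a))) implies b = ⊤ implies i = i
a and ((b implies (a implies (b implies a))) implies b) = ⊥ and i = ⊥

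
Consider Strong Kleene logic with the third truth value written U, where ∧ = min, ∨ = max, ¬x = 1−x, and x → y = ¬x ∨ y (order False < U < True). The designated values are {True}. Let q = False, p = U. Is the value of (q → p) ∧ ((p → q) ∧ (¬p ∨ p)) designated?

No

q → p = False → U = True  [¬False ∨ U]
p → q = U → False = U
¬p = ¬U = U
¬p ∨ p = U ∨ U = U
(p → q) ∧ (¬p ∨ p) = U ∧ U = U
(q → p) ∧ ((p → q) ∧ (¬p ∨ p)) = True ∧ U = U
U ∉ {True}.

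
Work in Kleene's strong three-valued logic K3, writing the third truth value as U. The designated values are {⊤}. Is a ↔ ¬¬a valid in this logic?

No

Countermodel: a=U gives U, which is not designated.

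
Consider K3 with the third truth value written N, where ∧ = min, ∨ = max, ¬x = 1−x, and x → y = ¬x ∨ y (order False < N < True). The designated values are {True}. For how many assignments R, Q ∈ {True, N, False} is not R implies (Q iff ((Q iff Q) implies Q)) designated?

7

Of the 9 assignments, 7 give a value in {True}.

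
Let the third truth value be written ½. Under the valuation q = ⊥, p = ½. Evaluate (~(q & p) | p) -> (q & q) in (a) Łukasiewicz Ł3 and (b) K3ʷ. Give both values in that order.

In Łukasiewicz Ł3: q & p = ⊥ & ½ = ⊥
~(q & p) = ~⊥ = ⊤
~(q & p) | p = ⊤ | ½ = ⊤
q & q = ⊥ & ⊥ = ⊥
(~(q & p) | p) -> (q & q) = ⊤ -> ⊥ = ⊥
In K3ʷ: q & p = ⊥ & ½ = ½
~(q & p) = ~½ = ½
~(q & p) | p = ½ | ½ = ½
q & q = ⊥ & ⊥ = ⊥
(~(q & p) | p) -> (q & q) = ½ -> ⊥ = ½
They differ because Łukasiewicz Ł3 and K3ʷ treat ½ differently under the binary connectives.

⊥; ½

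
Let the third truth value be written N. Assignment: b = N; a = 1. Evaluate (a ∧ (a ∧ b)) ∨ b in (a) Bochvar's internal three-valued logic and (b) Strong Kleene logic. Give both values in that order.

In Bochvar's internal three-valued logic: a ∧ b = 1 ∧ N = N
a ∧ (a ∧ b) = 1 ∧ N = N
(a ∧ (a ∧ b)) ∨ b = N ∨ N = N
In Strong Kleene logic: a ∧ b = 1 ∧ N = N
a ∧ (a ∧ b) = 1 ∧ N = N
(a ∧ (a ∧ b)) ∨ b = N ∨ N = N

N; N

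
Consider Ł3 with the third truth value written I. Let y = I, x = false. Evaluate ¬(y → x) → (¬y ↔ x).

true

y → x = I → false = I  [min(1, 1−½+0)]
¬(y → x) = ¬I = I
¬y = ¬I = I
¬y ↔ x = I ↔ false = I
¬(y → x) → (¬y ↔ x) = I → I = true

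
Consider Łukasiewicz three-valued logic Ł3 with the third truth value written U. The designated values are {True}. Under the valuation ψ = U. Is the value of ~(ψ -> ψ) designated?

No

ψ -> ψ = U -> U = True  [min(1, 1−½+½)]
~(ψ -> ψ) = ~True = False
False ∉ {True}.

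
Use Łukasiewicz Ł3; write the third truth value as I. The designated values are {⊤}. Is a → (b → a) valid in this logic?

Every assignment of a, b over {⊤, I, ⊥} gives a value in {⊤}.
In particular, with a=I, b=I: a → (b → a) = ⊤.

Yes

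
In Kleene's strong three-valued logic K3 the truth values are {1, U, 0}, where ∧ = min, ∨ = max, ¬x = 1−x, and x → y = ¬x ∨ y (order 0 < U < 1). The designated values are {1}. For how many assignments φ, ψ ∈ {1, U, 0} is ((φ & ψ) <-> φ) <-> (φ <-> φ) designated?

Designated under: (φ=1, ψ=1); (φ=0, ψ=1); (φ=0, ψ=U); (φ=0, ψ=0).

4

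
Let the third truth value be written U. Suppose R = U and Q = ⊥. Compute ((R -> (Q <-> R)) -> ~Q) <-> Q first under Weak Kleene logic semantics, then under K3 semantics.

U; ⊥

In Weak Kleene logic: Q <-> R = ⊥ <-> U = U
R -> (Q <-> R) = U -> U = U  [any arg is the third value ⇒ result is the third value]
~Q = ~⊥ = ⊤
(R -> (Q <-> R)) -> ~Q = U -> ⊤ = U
((R -> (Q <-> R)) -> ~Q) <-> Q = U <-> ⊥ = U
In K3: Q <-> R = ⊥ <-> U = U
R -> (Q <-> R) = U -> U = U
~Q = ~⊥ = ⊤
(R -> (Q <-> R)) -> ~Q = U -> ⊤ = ⊤
((R -> (Q <-> R)) -> ~Q) <-> Q = ⊤ <-> ⊥ = ⊥
They differ because Weak Kleene logic and K3 treat U differently under the binary connectives.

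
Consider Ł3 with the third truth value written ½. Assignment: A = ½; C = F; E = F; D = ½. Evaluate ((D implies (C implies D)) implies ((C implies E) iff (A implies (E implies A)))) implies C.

C implies D = F implies ½ = T  [min(1, 1−0+½)]
D implies (C implies D) = ½ implies T = T
C implies E = F implies F = T
E implies A = F implies ½ = T
A implies (E implies A) = ½ implies T = T
(C implies E) iff (A implies (E implies A)) = T iff T = T
(D implies (C implies D)) implies ((C implies E) iff (A implies (E implies A))) = T implies T = T
((D implies (C implies D)) implies ((C implies E) iff (A implies (E implies A)))) implies C = T implies F = F

F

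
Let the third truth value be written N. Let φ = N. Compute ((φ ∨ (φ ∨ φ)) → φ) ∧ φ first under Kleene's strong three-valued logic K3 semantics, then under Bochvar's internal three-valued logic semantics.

N; N

In Kleene's strong three-valued logic K3: φ ∨ φ = N ∨ N = N
φ ∨ (φ ∨ φ) = N ∨ N = N
(φ ∨ (φ ∨ φ)) → φ = N → N = N  [¬N ∨ N]
((φ ∨ (φ ∨ φ)) → φ) ∧ φ = N ∧ N = N
In Bochvar's internal three-valued logic: φ ∨ φ = N ∨ N = N
φ ∨ (φ ∨ φ) = N ∨ N = N
(φ ∨ (φ ∨ φ)) → φ = N → N = N  [any arg is the third value ⇒ result is the third value]
((φ ∨ (φ ∨ φ)) → φ) ∧ φ = N ∧ N = N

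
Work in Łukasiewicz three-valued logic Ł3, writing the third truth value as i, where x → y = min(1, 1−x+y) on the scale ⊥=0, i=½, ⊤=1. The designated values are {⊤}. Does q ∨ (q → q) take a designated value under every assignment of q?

Yes

Every assignment of q over {⊤, i, ⊥} gives a value in {⊤}.
In particular, with q=i: q ∨ (q → q) = ⊤.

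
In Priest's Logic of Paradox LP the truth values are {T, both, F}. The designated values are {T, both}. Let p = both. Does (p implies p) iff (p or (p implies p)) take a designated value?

Yes

p implies p = both implies both = both  [not both or both]
p implies p = both implies both = both
p or (p implies p) = both or both = both
(p implies p) iff (p or (p implies p)) = both iff both = both
both ∈ {T, both}.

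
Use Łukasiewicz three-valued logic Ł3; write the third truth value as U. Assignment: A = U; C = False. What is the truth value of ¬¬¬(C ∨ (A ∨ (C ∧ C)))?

U

C ∧ C = False ∧ False = False
A ∨ (C ∧ C) = U ∨ False = U
C ∨ (A ∨ (C ∧ C)) = False ∨ U = U
¬(C ∨ (A ∨ (C ∧ C))) = ¬U = U
¬¬(C ∨ (A ∨ (C ∧ C))) = ¬U = U
¬¬¬(C ∨ (A ∨ (C ∧ C))) = ¬U = U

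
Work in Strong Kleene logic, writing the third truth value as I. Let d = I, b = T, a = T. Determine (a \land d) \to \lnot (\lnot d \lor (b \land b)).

I

a \land d = T \land I = I
\lnot d = \lnot I = I
b \land b = T \land T = T
\lnot d \lor (b \land b) = I \lor T = T
\lnot (\lnot d \lor (b \land b)) = \lnot T = F
(a \land d) \to \lnot (\lnot d \lor (b \land b)) = I \to F = I  [\lnot I \lor F]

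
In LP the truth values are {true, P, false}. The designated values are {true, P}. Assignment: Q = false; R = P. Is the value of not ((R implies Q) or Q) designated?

Yes

R implies Q = P implies false = P  [not P or false]
(R implies Q) or Q = P or false = P
not ((R implies Q) or Q) = not P = P
P ∈ {true, P}.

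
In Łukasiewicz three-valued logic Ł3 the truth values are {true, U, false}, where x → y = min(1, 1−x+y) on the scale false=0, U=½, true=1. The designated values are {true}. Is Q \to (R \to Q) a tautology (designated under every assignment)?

Yes

Every assignment of Q, R over {true, U, false} gives a value in {true}.
In particular, with Q=U, R=U: Q \to (R \to Q) = true.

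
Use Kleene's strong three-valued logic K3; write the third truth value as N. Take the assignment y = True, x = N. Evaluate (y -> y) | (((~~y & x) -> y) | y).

y -> y = True -> True = True
~y = ~True = False
~~y = ~False = True
~~y & x = True & N = N
(~~y & x) -> y = N -> True = True  [~N | True]
((~~y & x) -> y) | y = True | True = True
(y -> y) | (((~~y & x) -> y) | y) = True | True = True

True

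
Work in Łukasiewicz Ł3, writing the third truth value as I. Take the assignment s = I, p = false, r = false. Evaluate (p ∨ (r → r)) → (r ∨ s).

I

r → r = false → false = true
p ∨ (r → r) = false ∨ true = true
r ∨ s = false ∨ I = I
(p ∨ (r → r)) → (r ∨ s) = true → I = I  [min(1, 1−1+½)]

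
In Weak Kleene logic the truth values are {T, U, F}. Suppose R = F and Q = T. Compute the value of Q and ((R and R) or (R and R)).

F

R and R = F and F = F
R and R = F and F = F
(R and R) or (R and R) = F or F = F
Q and ((R and R) or (R and R)) = T and F = F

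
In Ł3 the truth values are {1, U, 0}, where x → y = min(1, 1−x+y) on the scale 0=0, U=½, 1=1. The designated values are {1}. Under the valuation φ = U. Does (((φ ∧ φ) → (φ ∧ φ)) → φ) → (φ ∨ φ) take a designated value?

Yes

φ ∧ φ = U ∧ U = U
φ ∧ φ = U ∧ U = U
(φ ∧ φ) → (φ ∧ φ) = U → U = 1  [min(1, 1−½+½)]
((φ ∧ φ) → (φ ∧ φ)) → φ = 1 → U = U
φ ∨ φ = U ∨ U = U
(((φ ∧ φ) → (φ ∧ φ)) → φ) → (φ ∨ φ) = U → U = 1
1 ∈ {1}.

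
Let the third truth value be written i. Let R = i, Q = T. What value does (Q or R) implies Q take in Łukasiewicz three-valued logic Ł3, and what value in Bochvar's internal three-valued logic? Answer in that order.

In Łukasiewicz three-valued logic Ł3: Q or R = T or i = T
(Q or R) implies Q = T implies T = T
In Bochvar's internal three-valued logic: Q or R = T or i = i
(Q or R) implies Q = i implies T = i  [any arg is the third value ⇒ result is the third value]
They differ because Łukasiewicz three-valued logic Ł3 and Bochvar's internal three-valued logic treat i differently under the binary connectives.

T; i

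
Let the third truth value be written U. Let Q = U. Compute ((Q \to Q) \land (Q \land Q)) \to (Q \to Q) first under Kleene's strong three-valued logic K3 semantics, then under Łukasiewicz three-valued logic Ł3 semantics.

In Kleene's strong three-valued logic K3: Q \to Q = U \to U = U
Q \land Q = U \land U = U
(Q \to Q) \land (Q \land Q) = U \land U = U
Q \to Q = U \to U = U
((Q \to Q) \land (Q \land Q)) \to (Q \to Q) = U \to U = U
In Łukasiewicz three-valued logic Ł3: Q \to Q = U \to U = true  [min(1, 1−½+½)]
Q \land Q = U \land U = U
(Q \to Q) \land (Q \land Q) = true \land U = U
Q \to Q = U \to U = true
((Q \to Q) \land (Q \land Q)) \to (Q \to Q) = U \to true = true
They differ because Kleene's strong three-valued logic K3 and Łukasiewicz three-valued logic Ł3 treat U differently under implication.

U; true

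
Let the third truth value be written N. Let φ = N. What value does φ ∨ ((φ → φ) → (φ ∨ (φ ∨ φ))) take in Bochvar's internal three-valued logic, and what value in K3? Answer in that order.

N; N

In Bochvar's internal three-valued logic: φ → φ = N → N = N
φ ∨ φ = N ∨ N = N
φ ∨ (φ ∨ φ) = N ∨ N = N
(φ → φ) → (φ ∨ (φ ∨ φ)) = N → N = N
φ ∨ ((φ → φ) → (φ ∨ (φ ∨ φ))) = N ∨ N = N
In K3: φ → φ = N → N = N  [¬N ∨ N]
φ ∨ φ = N ∨ N = N
φ ∨ (φ ∨ φ) = N ∨ N = N
(φ → φ) → (φ ∨ (φ ∨ φ)) = N → N = N
φ ∨ ((φ → φ) → (φ ∨ (φ ∨ φ))) = N ∨ N = N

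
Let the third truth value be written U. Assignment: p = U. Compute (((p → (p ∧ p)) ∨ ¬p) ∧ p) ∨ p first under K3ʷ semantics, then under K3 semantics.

U; U

In K3ʷ: p ∧ p = U ∧ U = U
p → (p ∧ p) = U → U = U  [any arg is the third value ⇒ result is the third value]
¬p = ¬U = U
(p → (p ∧ p)) ∨ ¬p = U ∨ U = U
((p → (p ∧ p)) ∨ ¬p) ∧ p = U ∧ U = U
(((p → (p ∧ p)) ∨ ¬p) ∧ p) ∨ p = U ∨ U = U
In K3: p ∧ p = U ∧ U = U
p → (p ∧ p) = U → U = U
¬p = ¬U = U
(p → (p ∧ p)) ∨ ¬p = U ∨ U = U
((p → (p ∧ p)) ∨ ¬p) ∧ p = U ∧ U = U
(((p → (p ∧ p)) ∨ ¬p) ∧ p) ∨ p = U ∨ U = U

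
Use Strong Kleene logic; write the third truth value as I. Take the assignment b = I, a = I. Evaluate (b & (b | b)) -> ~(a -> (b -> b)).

I

b | b = I | I = I
b & (b | b) = I & I = I
b -> b = I -> I = I
a -> (b -> b) = I -> I = I
~(a -> (b -> b)) = ~I = I
(b & (b | b)) -> ~(a -> (b -> b)) = I -> I = I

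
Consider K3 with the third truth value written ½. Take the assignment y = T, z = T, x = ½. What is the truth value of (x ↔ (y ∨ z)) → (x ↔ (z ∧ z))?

½

y ∨ z = T ∨ T = T
x ↔ (y ∨ z) = ½ ↔ T = ½
z ∧ z = T ∧ T = T
x ↔ (z ∧ z) = ½ ↔ T = ½
(x ↔ (y ∨ z)) → (x ↔ (z ∧ z)) = ½ → ½ = ½  [¬½ ∨ ½]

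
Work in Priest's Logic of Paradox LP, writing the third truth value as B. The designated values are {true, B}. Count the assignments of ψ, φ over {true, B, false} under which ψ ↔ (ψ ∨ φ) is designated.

Of the 9 assignments, 8 give a value in {true, B}.

8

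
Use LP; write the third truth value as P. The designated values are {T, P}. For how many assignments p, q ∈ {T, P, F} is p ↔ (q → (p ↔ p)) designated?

Of the 9 assignments, 6 give a value in {T, P}.

6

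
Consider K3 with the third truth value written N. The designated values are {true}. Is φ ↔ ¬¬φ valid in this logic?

No

Countermodel: φ=N gives N, which is not designated.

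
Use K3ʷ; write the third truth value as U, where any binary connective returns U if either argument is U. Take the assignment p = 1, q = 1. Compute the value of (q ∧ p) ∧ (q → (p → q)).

1

q ∧ p = 1 ∧ 1 = 1
p → q = 1 → 1 = 1
q → (p → q) = 1 → 1 = 1
(q ∧ p) ∧ (q → (p → q)) = 1 ∧ 1 = 1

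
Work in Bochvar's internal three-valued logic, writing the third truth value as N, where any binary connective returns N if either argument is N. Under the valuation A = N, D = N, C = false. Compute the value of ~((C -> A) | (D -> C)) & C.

C -> A = false -> N = N  [any arg is the third value ⇒ result is the third value]
D -> C = N -> false = N
(C -> A) | (D -> C) = N | N = N
~((C -> A) | (D -> C)) = ~N = N
~((C -> A) | (D -> C)) & C = N & false = N

N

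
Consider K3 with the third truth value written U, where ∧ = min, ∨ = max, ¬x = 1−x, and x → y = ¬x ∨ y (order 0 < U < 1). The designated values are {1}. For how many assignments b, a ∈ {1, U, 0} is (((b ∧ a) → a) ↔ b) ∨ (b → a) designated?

6

Of the 9 assignments, 6 give a value in {1}.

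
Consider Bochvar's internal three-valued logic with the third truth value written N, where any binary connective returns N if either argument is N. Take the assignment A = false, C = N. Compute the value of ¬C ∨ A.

¬C = ¬N = N
¬C ∨ A = N ∨ false = N

N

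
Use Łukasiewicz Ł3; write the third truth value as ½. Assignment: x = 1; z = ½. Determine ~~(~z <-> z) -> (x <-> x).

1

~z = ~½ = ½
~z <-> z = ½ <-> ½ = 1  [1 − |½−½|]
~(~z <-> z) = ~1 = 0
~~(~z <-> z) = ~0 = 1
x <-> x = 1 <-> 1 = 1
~~(~z <-> z) -> (x <-> x) = 1 -> 1 = 1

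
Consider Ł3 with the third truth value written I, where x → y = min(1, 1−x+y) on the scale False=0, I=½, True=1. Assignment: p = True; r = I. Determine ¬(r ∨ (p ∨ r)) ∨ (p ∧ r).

I

p ∨ r = True ∨ I = True
r ∨ (p ∨ r) = I ∨ True = True
¬(r ∨ (p ∨ r)) = ¬True = False
p ∧ r = True ∧ I = I
¬(r ∨ (p ∨ r)) ∨ (p ∧ r) = False ∨ I = I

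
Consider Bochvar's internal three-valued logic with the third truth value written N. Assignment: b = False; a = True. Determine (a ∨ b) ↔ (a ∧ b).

False

a ∨ b = True ∨ False = True
a ∧ b = True ∧ False = False
(a ∨ b) ↔ (a ∧ b) = True ↔ False = False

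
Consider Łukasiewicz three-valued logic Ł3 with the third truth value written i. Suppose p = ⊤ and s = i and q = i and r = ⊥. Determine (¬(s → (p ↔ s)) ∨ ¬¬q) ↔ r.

i

p ↔ s = ⊤ ↔ i = i
s → (p ↔ s) = i → i = ⊤
¬(s → (p ↔ s)) = ¬⊤ = ⊥
¬q = ¬i = i
¬¬q = ¬i = i
¬(s → (p ↔ s)) ∨ ¬¬q = ⊥ ∨ i = i
(¬(s → (p ↔ s)) ∨ ¬¬q) ↔ r = i ↔ ⊥ = i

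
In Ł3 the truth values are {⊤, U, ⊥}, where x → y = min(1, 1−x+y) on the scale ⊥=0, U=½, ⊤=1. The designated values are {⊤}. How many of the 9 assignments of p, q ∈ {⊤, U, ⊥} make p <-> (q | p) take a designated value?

6

Of the 9 assignments, 6 give a value in {⊤}.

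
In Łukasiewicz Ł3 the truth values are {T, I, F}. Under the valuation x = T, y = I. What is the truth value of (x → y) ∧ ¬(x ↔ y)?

I

x → y = T → I = I  [min(1, 1−1+½)]
x ↔ y = T ↔ I = I
¬(x ↔ y) = ¬I = I
(x → y) ∧ ¬(x ↔ y) = I ∧ I = I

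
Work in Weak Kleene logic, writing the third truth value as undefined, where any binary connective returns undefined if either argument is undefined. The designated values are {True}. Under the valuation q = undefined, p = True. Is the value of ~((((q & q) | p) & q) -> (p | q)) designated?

q & q = undefined & undefined = undefined
(q & q) | p = undefined | True = undefined
((q & q) | p) & q = undefined & undefined = undefined
p | q = True | undefined = undefined
(((q & q) | p) & q) -> (p | q) = undefined -> undefined = undefined
~((((q & q) | p) & q) -> (p | q)) = ~undefined = undefined
undefined ∉ {True}.

No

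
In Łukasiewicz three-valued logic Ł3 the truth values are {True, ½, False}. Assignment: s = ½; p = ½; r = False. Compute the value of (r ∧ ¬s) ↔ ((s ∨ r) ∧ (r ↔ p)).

¬s = ¬½ = ½
r ∧ ¬s = False ∧ ½ = False
s ∨ r = ½ ∨ False = ½
r ↔ p = False ↔ ½ = ½  [1 − |0−½|]
(s ∨ r) ∧ (r ↔ p) = ½ ∧ ½ = ½
(r ∧ ¬s) ↔ ((s ∨ r) ∧ (r ↔ p)) = False ↔ ½ = ½

½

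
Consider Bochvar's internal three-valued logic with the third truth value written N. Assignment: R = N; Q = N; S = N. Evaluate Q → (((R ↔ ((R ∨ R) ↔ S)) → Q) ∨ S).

N

R ∨ R = N ∨ N = N
(R ∨ R) ↔ S = N ↔ N = N
R ↔ ((R ∨ R) ↔ S) = N ↔ N = N
(R ↔ ((R ∨ R) ↔ S)) → Q = N → N = N  [any arg is the third value ⇒ result is the third value]
((R ↔ ((R ∨ R) ↔ S)) → Q) ∨ S = N ∨ N = N
Q → (((R ↔ ((R ∨ R) ↔ S)) → Q) ∨ S) = N → N = N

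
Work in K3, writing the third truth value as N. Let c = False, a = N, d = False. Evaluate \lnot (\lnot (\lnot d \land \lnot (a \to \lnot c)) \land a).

\lnot d = \lnot False = True
\lnot c = \lnot False = True
a \to \lnot c = N \to True = True  [\lnot N \lor True]
\lnot (a \to \lnot c) = \lnot True = False
\lnot d \land \lnot (a \to \lnot c) = True \land False = False
\lnot (\lnot d \land \lnot (a \to \lnot c)) = \lnot False = True
\lnot (\lnot d \land \lnot (a \to \lnot c)) \land a = True \land N = N
\lnot (\lnot (\lnot d \land \lnot (a \to \lnot c)) \land a) = \lnot N = N

N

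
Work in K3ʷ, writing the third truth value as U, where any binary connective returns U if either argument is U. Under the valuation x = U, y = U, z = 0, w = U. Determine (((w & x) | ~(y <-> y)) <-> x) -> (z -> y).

U

w & x = U & U = U
y <-> y = U <-> U = U
~(y <-> y) = ~U = U
(w & x) | ~(y <-> y) = U | U = U
((w & x) | ~(y <-> y)) <-> x = U <-> U = U
z -> y = 0 -> U = U  [any arg is the third value ⇒ result is the third value]
(((w & x) | ~(y <-> y)) <-> x) -> (z -> y) = U -> U = U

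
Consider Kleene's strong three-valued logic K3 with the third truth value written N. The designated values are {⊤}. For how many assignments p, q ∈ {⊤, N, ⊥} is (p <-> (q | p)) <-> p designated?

Designated under: (p=⊤, q=⊤); (p=⊤, q=N); (p=⊤, q=⊥); (p=⊥, q=⊤).

4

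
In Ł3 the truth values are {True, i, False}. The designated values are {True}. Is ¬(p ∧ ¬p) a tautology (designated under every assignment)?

Countermodel: p=i gives i, which is not designated.

No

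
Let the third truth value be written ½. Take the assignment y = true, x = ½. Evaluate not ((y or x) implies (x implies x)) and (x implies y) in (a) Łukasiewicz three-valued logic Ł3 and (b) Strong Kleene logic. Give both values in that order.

false; ½

In Łukasiewicz three-valued logic Ł3: y or x = true or ½ = true
x implies x = ½ implies ½ = true  [min(1, 1−½+½)]
(y or x) implies (x implies x) = true implies true = true
not ((y or x) implies (x implies x)) = not true = false
x implies y = ½ implies true = true
not ((y or x) implies (x implies x)) and (x implies y) = false and true = false
In Strong Kleene logic: y or x = true or ½ = true
x implies x = ½ implies ½ = ½  [not ½ or ½]
(y or x) implies (x implies x) = true implies ½ = ½
not ((y or x) implies (x implies x)) = not ½ = ½
x implies y = ½ implies true = true
not ((y or x) implies (x implies x)) and (x implies y) = ½ and true = ½
They differ because Łukasiewicz three-valued logic Ł3 and Strong Kleene logic treat ½ differently under implication.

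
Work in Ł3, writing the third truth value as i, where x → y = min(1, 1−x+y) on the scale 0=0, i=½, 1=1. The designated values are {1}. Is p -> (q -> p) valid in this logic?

Yes

Every assignment of p, q over {1, i, 0} gives a value in {1}.
In particular, with p=i, q=i: p -> (q -> p) = 1.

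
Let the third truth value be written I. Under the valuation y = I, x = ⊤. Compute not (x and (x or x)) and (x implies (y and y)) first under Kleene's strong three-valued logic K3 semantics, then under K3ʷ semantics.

⊥; I

In Kleene's strong three-valued logic K3: x or x = ⊤ or ⊤ = ⊤
x and (x or x) = ⊤ and ⊤ = ⊤
not (x and (x or x)) = not ⊤ = ⊥
y and y = I and I = I
x implies (y and y) = ⊤ implies I = I
not (x and (x or x)) and (x implies (y and y)) = ⊥ and I = ⊥
In K3ʷ: x or x = ⊤ or ⊤ = ⊤
x and (x or x) = ⊤ and ⊤ = ⊤
not (x and (x or x)) = not ⊤ = ⊥
y and y = I and I = I
x implies (y and y) = ⊤ implies I = I
not (x and (x or x)) and (x implies (y and y)) = ⊥ and I = I
They differ because Kleene's strong three-valued logic K3 and K3ʷ treat I differently under the binary connectives.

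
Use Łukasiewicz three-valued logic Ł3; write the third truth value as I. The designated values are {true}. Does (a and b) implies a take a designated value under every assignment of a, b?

Yes

Every assignment of a, b over {true, I, false} gives a value in {true}.
In particular, with a=I, b=I: (a and b) implies a = true.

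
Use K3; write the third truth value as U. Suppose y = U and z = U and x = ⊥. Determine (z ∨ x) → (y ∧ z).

z ∨ x = U ∨ ⊥ = U
y ∧ z = U ∧ U = U
(z ∨ x) → (y ∧ z) = U → U = U  [¬U ∨ U]

U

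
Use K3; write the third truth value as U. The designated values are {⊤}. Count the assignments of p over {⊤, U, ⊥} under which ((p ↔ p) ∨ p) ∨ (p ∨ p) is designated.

2

p=⊤: ⊤ ✓
p=U: U ·
p=⊥: ⊤ ✓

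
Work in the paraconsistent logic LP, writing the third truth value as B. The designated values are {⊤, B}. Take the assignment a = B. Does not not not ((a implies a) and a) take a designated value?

a implies a = B implies B = B  [not B or B]
(a implies a) and a = B and B = B
not ((a implies a) and a) = not B = B
not not ((a implies a) and a) = not B = B
not not not ((a implies a) and a) = not B = B
B ∈ {⊤, B}.

Yes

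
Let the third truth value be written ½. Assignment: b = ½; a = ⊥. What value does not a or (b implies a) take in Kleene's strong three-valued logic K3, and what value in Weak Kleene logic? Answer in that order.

⊤; ½

In Kleene's strong three-valued logic K3: not a = not ⊥ = ⊤
b implies a = ½ implies ⊥ = ½  [not ½ or ⊥]
not a or (b implies a) = ⊤ or ½ = ⊤
In Weak Kleene logic: not a = not ⊥ = ⊤
b implies a = ½ implies ⊥ = ½  [any arg is the third value ⇒ result is the third value]
not a or (b implies a) = ⊤ or ½ = ½
They differ because Kleene's strong three-valued logic K3 and Weak Kleene logic treat ½ differently under the binary connectives.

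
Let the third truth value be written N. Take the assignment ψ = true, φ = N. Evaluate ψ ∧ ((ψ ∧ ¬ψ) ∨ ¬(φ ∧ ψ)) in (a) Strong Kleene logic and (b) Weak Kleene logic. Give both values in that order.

N; N

In Strong Kleene logic: ¬ψ = ¬true = false
ψ ∧ ¬ψ = true ∧ false = false
φ ∧ ψ = N ∧ true = N
¬(φ ∧ ψ) = ¬N = N
(ψ ∧ ¬ψ) ∨ ¬(φ ∧ ψ) = false ∨ N = N
ψ ∧ ((ψ ∧ ¬ψ) ∨ ¬(φ ∧ ψ)) = true ∧ N = N
In Weak Kleene logic: ¬ψ = ¬true = false
ψ ∧ ¬ψ = true ∧ false = false
φ ∧ ψ = N ∧ true = N
¬(φ ∧ ψ) = ¬N = N
(ψ ∧ ¬ψ) ∨ ¬(φ ∧ ψ) = false ∨ N = N
ψ ∧ ((ψ ∧ ¬ψ) ∨ ¬(φ ∧ ψ)) = true ∧ N = N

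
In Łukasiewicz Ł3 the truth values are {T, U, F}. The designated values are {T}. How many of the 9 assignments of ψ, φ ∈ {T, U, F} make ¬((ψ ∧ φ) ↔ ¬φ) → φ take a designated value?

Of the 9 assignments, 6 give a value in {T}.

6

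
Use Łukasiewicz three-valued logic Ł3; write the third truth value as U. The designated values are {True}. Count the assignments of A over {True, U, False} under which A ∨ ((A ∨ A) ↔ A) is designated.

3

A=True: True ✓
A=U: True ✓
A=False: True ✓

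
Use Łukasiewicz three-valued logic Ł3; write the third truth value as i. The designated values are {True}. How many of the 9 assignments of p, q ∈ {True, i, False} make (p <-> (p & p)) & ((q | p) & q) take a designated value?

Designated under: (p=True, q=True); (p=i, q=True); (p=False, q=True).

3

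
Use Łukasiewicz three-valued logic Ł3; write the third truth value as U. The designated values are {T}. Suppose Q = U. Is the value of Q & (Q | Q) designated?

Q | Q = U | U = U
Q & (Q | Q) = U & U = U
U ∉ {T}.

No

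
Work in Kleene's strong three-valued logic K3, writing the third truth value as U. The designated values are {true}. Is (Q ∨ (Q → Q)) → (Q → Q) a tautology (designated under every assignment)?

No

Countermodel: Q=U gives U, which is not designated.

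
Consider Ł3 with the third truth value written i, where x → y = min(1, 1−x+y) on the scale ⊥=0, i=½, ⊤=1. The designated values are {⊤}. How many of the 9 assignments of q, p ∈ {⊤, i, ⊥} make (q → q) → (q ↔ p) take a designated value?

3

Designated under: (q=⊤, p=⊤); (q=i, p=i); (q=⊥, p=⊥).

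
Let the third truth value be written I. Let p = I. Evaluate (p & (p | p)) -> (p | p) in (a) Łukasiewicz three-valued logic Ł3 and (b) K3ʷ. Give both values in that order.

In Łukasiewicz three-valued logic Ł3: p | p = I | I = I
p & (p | p) = I & I = I
p | p = I | I = I
(p & (p | p)) -> (p | p) = I -> I = True
In K3ʷ: p | p = I | I = I
p & (p | p) = I & I = I
p | p = I | I = I
(p & (p | p)) -> (p | p) = I -> I = I  [any arg is the third value ⇒ result is the third value]
They differ because Łukasiewicz three-valued logic Ł3 and K3ʷ treat I differently under the binary connectives.

True; I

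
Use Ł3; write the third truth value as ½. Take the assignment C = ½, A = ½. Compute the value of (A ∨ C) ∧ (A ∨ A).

A ∨ C = ½ ∨ ½ = ½
A ∨ A = ½ ∨ ½ = ½
(A ∨ C) ∧ (A ∨ A) = ½ ∧ ½ = ½

½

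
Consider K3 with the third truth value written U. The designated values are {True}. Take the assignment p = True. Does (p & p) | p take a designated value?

Yes

p & p = True & True = True
(p & p) | p = True | True = True
True ∈ {True}.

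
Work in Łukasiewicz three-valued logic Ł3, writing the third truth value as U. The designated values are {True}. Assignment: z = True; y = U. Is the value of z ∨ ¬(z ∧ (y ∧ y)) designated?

Yes

y ∧ y = U ∧ U = U
z ∧ (y ∧ y) = True ∧ U = U
¬(z ∧ (y ∧ y)) = ¬U = U
z ∨ ¬(z ∧ (y ∧ y)) = True ∨ U = True
True ∈ {True}.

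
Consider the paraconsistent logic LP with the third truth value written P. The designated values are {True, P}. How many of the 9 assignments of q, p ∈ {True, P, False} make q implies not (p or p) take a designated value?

Of the 9 assignments, 8 give a value in {True, P}.

8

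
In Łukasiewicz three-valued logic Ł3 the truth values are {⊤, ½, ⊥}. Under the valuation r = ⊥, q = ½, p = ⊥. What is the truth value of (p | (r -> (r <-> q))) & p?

r <-> q = ⊥ <-> ½ = ½  [1 − |0−½|]
r -> (r <-> q) = ⊥ -> ½ = ⊤
p | (r -> (r <-> q)) = ⊥ | ⊤ = ⊤
(p | (r -> (r <-> q))) & p = ⊤ & ⊥ = ⊥

⊥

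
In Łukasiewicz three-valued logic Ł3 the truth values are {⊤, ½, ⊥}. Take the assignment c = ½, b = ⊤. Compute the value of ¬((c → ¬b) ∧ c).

½

¬b = ¬⊤ = ⊥
c → ¬b = ½ → ⊥ = ½  [min(1, 1−½+0)]
(c → ¬b) ∧ c = ½ ∧ ½ = ½
¬((c → ¬b) ∧ c) = ¬½ = ½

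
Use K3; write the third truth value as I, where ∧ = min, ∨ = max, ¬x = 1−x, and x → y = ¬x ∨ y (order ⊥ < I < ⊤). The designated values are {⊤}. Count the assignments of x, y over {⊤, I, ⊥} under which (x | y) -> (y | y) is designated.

Designated under: (x=⊤, y=⊤); (x=I, y=⊤); (x=⊥, y=⊤); (x=⊥, y=⊥).

4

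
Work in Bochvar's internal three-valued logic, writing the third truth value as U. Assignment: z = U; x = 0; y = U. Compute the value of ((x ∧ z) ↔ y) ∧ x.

x ∧ z = 0 ∧ U = U
(x ∧ z) ↔ y = U ↔ U = U
((x ∧ z) ↔ y) ∧ x = U ∧ 0 = U

U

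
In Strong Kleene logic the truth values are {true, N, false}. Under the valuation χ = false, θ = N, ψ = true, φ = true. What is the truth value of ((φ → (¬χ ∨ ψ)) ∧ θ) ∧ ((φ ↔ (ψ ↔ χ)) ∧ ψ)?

false

¬χ = ¬false = true
¬χ ∨ ψ = true ∨ true = true
φ → (¬χ ∨ ψ) = true → true = true
(φ → (¬χ ∨ ψ)) ∧ θ = true ∧ N = N
ψ ↔ χ = true ↔ false = false
φ ↔ (ψ ↔ χ) = true ↔ false = false
(φ ↔ (ψ ↔ χ)) ∧ ψ = false ∧ true = false
((φ → (¬χ ∨ ψ)) ∧ θ) ∧ ((φ ↔ (ψ ↔ χ)) ∧ ψ) = N ∧ false = false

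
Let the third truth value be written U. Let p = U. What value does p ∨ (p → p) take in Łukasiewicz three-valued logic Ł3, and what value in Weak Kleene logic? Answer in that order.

True; U

In Łukasiewicz three-valued logic Ł3: p → p = U → U = True  [min(1, 1−½+½)]
p ∨ (p → p) = U ∨ True = True
In Weak Kleene logic: p → p = U → U = U  [any arg is the third value ⇒ result is the third value]
p ∨ (p → p) = U ∨ U = U
They differ because Łukasiewicz three-valued logic Ł3 and Weak Kleene logic treat U differently under the binary connectives.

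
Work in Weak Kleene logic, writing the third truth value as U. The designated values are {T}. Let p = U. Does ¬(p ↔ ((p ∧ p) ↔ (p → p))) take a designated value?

p ∧ p = U ∧ U = U
p → p = U → U = U  [any arg is the third value ⇒ result is the third value]
(p ∧ p) ↔ (p → p) = U ↔ U = U
p ↔ ((p ∧ p) ↔ (p → p)) = U ↔ U = U
¬(p ↔ ((p ∧ p) ↔ (p → p))) = ¬U = U
U ∉ {T}.

No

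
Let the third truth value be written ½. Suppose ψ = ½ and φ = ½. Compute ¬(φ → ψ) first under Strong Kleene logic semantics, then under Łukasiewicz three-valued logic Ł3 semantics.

½; False

In Strong Kleene logic: φ → ψ = ½ → ½ = ½  [¬½ ∨ ½]
¬(φ → ψ) = ¬½ = ½
In Łukasiewicz three-valued logic Ł3: φ → ψ = ½ → ½ = True
¬(φ → ψ) = ¬True = False
They differ because Strong Kleene logic and Łukasiewicz three-valued logic Ł3 treat ½ differently under implication.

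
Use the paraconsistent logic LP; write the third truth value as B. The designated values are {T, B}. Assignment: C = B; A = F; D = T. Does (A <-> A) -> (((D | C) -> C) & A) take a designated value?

No

A <-> A = F <-> F = T
D | C = T | B = T
(D | C) -> C = T -> B = B
((D | C) -> C) & A = B & F = F
(A <-> A) -> (((D | C) -> C) & A) = T -> F = F
F ∉ {T, B}.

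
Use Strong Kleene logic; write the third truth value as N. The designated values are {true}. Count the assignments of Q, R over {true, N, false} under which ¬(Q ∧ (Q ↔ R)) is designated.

Designated under: (Q=true, R=false); (Q=false, R=true); (Q=false, R=N); (Q=false, R=false).

4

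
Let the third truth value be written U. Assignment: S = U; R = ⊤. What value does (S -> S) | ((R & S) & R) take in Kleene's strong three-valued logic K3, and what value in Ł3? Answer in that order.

In Kleene's strong three-valued logic K3: S -> S = U -> U = U  [~U | U]
R & S = ⊤ & U = U
(R & S) & R = U & ⊤ = U
(S -> S) | ((R & S) & R) = U | U = U
In Ł3: S -> S = U -> U = ⊤  [min(1, 1−½+½)]
R & S = ⊤ & U = U
(R & S) & R = U & ⊤ = U
(S -> S) | ((R & S) & R) = ⊤ | U = ⊤
They differ because Kleene's strong three-valued logic K3 and Ł3 treat U differently under implication.

U; ⊤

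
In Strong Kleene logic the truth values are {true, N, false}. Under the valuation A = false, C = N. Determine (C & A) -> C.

true

C & A = N & false = false
(C & A) -> C = false -> N = true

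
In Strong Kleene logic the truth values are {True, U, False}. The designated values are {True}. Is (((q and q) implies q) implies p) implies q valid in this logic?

No

Countermodel: q=U, p=True gives U, which is not designated.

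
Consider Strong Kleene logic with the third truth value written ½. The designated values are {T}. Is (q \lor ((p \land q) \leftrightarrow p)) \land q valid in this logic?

No

Countermodel: q=½, p=T gives ½, which is not designated.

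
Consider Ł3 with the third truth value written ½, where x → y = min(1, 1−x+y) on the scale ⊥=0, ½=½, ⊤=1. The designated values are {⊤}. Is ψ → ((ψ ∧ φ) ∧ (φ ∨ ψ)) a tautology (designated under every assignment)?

No

Countermodel: ψ=⊤, φ=½ gives ½, which is not designated.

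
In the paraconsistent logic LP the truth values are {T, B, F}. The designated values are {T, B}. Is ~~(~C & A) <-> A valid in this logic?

Countermodel: C=T, A=T gives F, which is not designated.

No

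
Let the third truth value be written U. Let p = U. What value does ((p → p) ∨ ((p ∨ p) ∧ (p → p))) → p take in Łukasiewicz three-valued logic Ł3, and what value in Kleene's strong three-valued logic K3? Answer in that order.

U; U

In Łukasiewicz three-valued logic Ł3: p → p = U → U = 1  [min(1, 1−½+½)]
p ∨ p = U ∨ U = U
p → p = U → U = 1
(p ∨ p) ∧ (p → p) = U ∧ 1 = U
(p → p) ∨ ((p ∨ p) ∧ (p → p)) = 1 ∨ U = 1
((p → p) ∨ ((p ∨ p) ∧ (p → p))) → p = 1 → U = U
In Kleene's strong three-valued logic K3: p → p = U → U = U  [¬U ∨ U]
p ∨ p = U ∨ U = U
p → p = U → U = U
(p ∨ p) ∧ (p → p) = U ∧ U = U
(p → p) ∨ ((p ∨ p) ∧ (p → p)) = U ∨ U = U
((p → p) ∨ ((p ∨ p) ∧ (p → p))) → p = U → U = U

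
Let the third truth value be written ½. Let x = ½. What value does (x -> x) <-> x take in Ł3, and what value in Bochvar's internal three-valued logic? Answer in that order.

½; ½

In Ł3: x -> x = ½ -> ½ = ⊤  [min(1, 1−½+½)]
(x -> x) <-> x = ⊤ <-> ½ = ½
In Bochvar's internal three-valued logic: x -> x = ½ -> ½ = ½  [any arg is the third value ⇒ result is the third value]
(x -> x) <-> x = ½ <-> ½ = ½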